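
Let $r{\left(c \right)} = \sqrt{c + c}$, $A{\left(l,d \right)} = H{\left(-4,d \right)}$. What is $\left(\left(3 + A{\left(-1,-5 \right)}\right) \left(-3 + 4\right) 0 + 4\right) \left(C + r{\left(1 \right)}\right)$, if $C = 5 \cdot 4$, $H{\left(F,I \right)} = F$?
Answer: $80 + 4 \sqrt{2} \approx 85.657$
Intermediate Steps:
$A{\left(l,d \right)} = -4$
$r{\left(c \right)} = \sqrt{2} \sqrt{c}$ ($r{\left(c \right)} = \sqrt{2 c} = \sqrt{2} \sqrt{c}$)
$C = 20$
$\left(\left(3 + A{\left(-1,-5 \right)}\right) \left(-3 + 4\right) 0 + 4\right) \left(C + r{\left(1 \right)}\right) = \left(\left(3 - 4\right) \left(-3 + 4\right) 0 + 4\right) \left(20 + \sqrt{2} \sqrt{1}\right) = \left(\left(-1\right) 1 \cdot 0 + 4\right) \left(20 + \sqrt{2} \cdot 1\right) = \left(\left(-1\right) 0 + 4\right) \left(20 + \sqrt{2}\right) = \left(0 + 4\right) \left(20 + \sqrt{2}\right) = 4 \left(20 + \sqrt{2}\right) = 80 + 4 \sqrt{2}$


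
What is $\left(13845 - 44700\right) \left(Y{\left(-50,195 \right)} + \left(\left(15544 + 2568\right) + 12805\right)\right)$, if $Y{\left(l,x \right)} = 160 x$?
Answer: $-1916620035$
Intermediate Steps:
$\left(13845 - 44700\right) \left(Y{\left(-50,195 \right)} + \left(\left(15544 + 2568\right) + 12805\right)\right) = \left(13845 - 44700\right) \left(160 \cdot 195 + \left(\left(15544 + 2568\right) + 12805\right)\right) = - 30855 \left(31200 + \left(18112 + 12805\right)\right) = - 30855 \left(31200 + 30917\right) = \left(-30855\right) 62117 = -1916620035$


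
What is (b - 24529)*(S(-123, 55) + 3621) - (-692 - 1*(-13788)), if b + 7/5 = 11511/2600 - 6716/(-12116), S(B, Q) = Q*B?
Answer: 5838005199001/75725 ≈ 7.7095e+7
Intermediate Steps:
S(B, Q) = B*Q
b = 2169743/605800 (b = -7/5 + (11511/2600 - 6716/(-12116)) = -7/5 + (11511*(1/2600) - 6716*(-1/12116)) = -7/5 + (11511/2600 + 1679/3029) = -7/5 + 3017863/605800 = 2169743/605800 ≈ 3.5816)
(b - 24529)*(S(-123, 55) + 3621) - (-692 - 1*(-13788)) = (2169743/605800 - 24529)*(-123*55 + 3621) - (-692 - 1*(-13788)) = -14857498457*(-6765 + 3621)/605800 - (-692 + 13788) = -14857498457/605800*(-3144) - 1*13096 = 5838996893601/75725 - 13096 = 5838005199001/75725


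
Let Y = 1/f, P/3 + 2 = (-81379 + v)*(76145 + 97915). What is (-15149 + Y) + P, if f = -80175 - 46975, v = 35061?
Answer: -3075294198424251/127150 ≈ -2.4186e+10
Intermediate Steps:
f = -127150
P = -24186333246 (P = -6 + 3*((-81379 + 35061)*(76145 + 97915)) = -6 + 3*(-46318*174060) = -6 + 3*(-8062111080) = -6 - 24186333240 = -24186333246)
Y = -1/127150 (Y = 1/(-127150) = -1/127150 ≈ -7.8647e-6)
(-15149 + Y) + P = (-15149 - 1/127150) - 24186333246 = -1926195351/127150 - 24186333246 = -3075294198424251/127150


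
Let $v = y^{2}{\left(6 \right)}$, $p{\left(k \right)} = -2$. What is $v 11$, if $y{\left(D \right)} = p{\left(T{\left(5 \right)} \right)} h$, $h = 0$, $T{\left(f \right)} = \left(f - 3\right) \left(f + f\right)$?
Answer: $0$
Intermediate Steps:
$T{\left(f \right)} = 2 f \left(-3 + f\right)$ ($T{\left(f \right)} = \left(-3 + f\right) 2 f = 2 f \left(-3 + f\right)$)
$y{\left(D \right)} = 0$ ($y{\left(D \right)} = \left(-2\right) 0 = 0$)
$v = 0$ ($v = 0^{2} = 0$)
$v 11 = 0 \cdot 11 = 0$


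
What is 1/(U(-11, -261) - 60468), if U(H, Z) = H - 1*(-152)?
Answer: -1/60327 ≈ -1.6576e-5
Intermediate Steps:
U(H, Z) = 152 + H (U(H, Z) = H + 152 = 152 + H)
1/(U(-11, -261) - 60468) = 1/((152 - 11) - 60468) = 1/(141 - 60468) = 1/(-60327) = -1/60327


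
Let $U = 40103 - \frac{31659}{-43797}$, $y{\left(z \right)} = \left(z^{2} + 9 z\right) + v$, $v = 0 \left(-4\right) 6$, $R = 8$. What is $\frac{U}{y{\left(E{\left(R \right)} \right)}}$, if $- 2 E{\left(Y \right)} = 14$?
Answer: $- \frac{292737125}{102193} \approx -2864.6$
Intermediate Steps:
$E{\left(Y \right)} = -7$ ($E{\left(Y \right)} = \left(- \frac{1}{2}\right) 14 = -7$)
$v = 0$ ($v = 0 \cdot 6 = 0$)
$y{\left(z \right)} = z^{2} + 9 z$ ($y{\left(z \right)} = \left(z^{2} + 9 z\right) + 0 = z^{2} + 9 z$)
$U = \frac{585474250}{14599}$ ($U = 40103 - 31659 \left(- \frac{1}{43797}\right) = 40103 - - \frac{10553}{14599} = 40103 + \frac{10553}{14599} = \frac{585474250}{14599} \approx 40104.0$)
$\frac{U}{y{\left(E{\left(R \right)} \right)}} = \frac{585474250}{14599 \left(- 7 \left(9 - 7\right)\right)} = \frac{585474250}{14599 \left(\left(-7\right) 2\right)} = \frac{585474250}{14599 \left(-14\right)} = \frac{585474250}{14599} \left(- \frac{1}{14}\right) = - \frac{292737125}{102193}$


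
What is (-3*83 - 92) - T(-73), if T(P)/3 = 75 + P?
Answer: -347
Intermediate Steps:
T(P) = 225 + 3*P (T(P) = 3*(75 + P) = 225 + 3*P)
(-3*83 - 92) - T(-73) = (-3*83 - 92) - (225 + 3*(-73)) = (-249 - 92) - (225 - 219) = -341 - 1*6 = -341 - 6 = -347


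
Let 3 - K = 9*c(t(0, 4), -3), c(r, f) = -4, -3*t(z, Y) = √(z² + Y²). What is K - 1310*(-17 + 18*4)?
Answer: -72011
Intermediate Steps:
t(z, Y) = -√(Y² + z²)/3 (t(z, Y) = -√(z² + Y²)/3 = -√(Y² + z²)/3)
K = 39 (K = 3 - 9*(-4) = 3 - 1*(-36) = 3 + 36 = 39)
K - 1310*(-17 + 18*4) = 39 - 1310*(-17 + 18*4) = 39 - 1310*(-17 + 72) = 39 - 1310*55 = 39 - 72050 = -72011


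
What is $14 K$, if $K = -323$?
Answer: $-4522$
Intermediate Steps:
$14 K = 14 \left(-323\right) = -4522$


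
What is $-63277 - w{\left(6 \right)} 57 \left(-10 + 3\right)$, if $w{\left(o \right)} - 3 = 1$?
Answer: $-61681$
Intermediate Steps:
$w{\left(o \right)} = 4$ ($w{\left(o \right)} = 3 + 1 = 4$)
$-63277 - w{\left(6 \right)} 57 \left(-10 + 3\right) = -63277 - 4 \cdot 57 \left(-10 + 3\right) = -63277 - 228 \left(-7\right) = -63277 - -1596 = -63277 + 1596 = -61681$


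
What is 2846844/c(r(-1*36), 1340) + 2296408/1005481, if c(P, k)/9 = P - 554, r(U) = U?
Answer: -158347423638/296616895 ≈ -533.84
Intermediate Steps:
c(P, k) = -4986 + 9*P (c(P, k) = 9*(P - 554) = 9*(-554 + P) = -4986 + 9*P)
2846844/c(r(-1*36), 1340) + 2296408/1005481 = 2846844/(-4986 + 9*(-1*36)) + 2296408/1005481 = 2846844/(-4986 + 9*(-36)) + 2296408*(1/1005481) = 2846844/(-4986 - 324) + 2296408/1005481 = 2846844/(-5310) + 2296408/1005481 = 2846844*(-1/5310) + 2296408/1005481 = -158158/295 + 2296408/1005481 = -158347423638/296616895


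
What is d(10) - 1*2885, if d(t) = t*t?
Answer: -2785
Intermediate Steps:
d(t) = t²
d(10) - 1*2885 = 10² - 1*2885 = 100 - 2885 = -2785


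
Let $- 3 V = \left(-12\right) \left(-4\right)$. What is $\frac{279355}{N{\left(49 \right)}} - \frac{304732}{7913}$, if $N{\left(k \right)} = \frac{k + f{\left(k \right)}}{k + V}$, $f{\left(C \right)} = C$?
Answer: $\frac{72917828059}{775474} \approx 94030.0$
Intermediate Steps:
$V = -16$ ($V = - \frac{\left(-12\right) \left(-4\right)}{3} = \left(- \frac{1}{3}\right) 48 = -16$)
$N{\left(k \right)} = \frac{2 k}{-16 + k}$ ($N{\left(k \right)} = \frac{k + k}{k - 16} = \frac{2 k}{-16 + k}$)
$\frac{279355}{N{\left(49 \right)}} - \frac{304732}{7913} = \frac{279355}{2 \cdot 49 \frac{1}{-16 + 49}} - \frac{304732}{7913} = \frac{279355}{2 \cdot 49 \cdot \frac{1}{33}} - \frac{304732}{7913} = \frac{279355}{\frac{98}{33}} - \frac{304732}{7913} = 279355 \cdot \frac{33}{98} - \frac{304732}{7913} = \frac{9218715}{98} - \frac{304732}{7913} = \frac{72917828059}{775474}$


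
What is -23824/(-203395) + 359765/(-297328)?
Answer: -66090859903/60475028560 ≈ -1.0929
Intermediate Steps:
-23824/(-203395) + 359765/(-297328) = -23824*(-1/203395) + 359765*(-1/297328) = 23824/203395 - 359765/297328 = -66090859903/60475028560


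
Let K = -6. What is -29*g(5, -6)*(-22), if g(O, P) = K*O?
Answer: -19140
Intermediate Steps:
g(O, P) = -6*O
-29*g(5, -6)*(-22) = -(-174)*5*(-22) = -29*(-30)*(-22) = 870*(-22) = -19140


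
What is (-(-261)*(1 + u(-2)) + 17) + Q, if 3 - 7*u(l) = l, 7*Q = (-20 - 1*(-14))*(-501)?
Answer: 6257/7 ≈ 893.86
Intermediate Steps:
Q = 3006/7 (Q = ((-20 - 1*(-14))*(-501))/7 = ((-20 + 14)*(-501))/7 = (-6*(-501))/7 = (⅐)*3006 = 3006/7 ≈ 429.43)
u(l) = 3/7 - l/7
(-(-261)*(1 + u(-2)) + 17) + Q = (-(-261)*(1 + (3/7 - ⅐*(-2))) + 17) + 3006/7 = (-(-261)*(1 + (3/7 + 2/7)) + 17) + 3006/7 = (-(-261)*(1 + 5/7) + 17) + 3006/7 = (-(-261)*12/7 + 17) + 3006/7 = (-87*(-36/7) + 17) + 3006/7 = (3132/7 + 17) + 3006/7 = 3251/7 + 3006/7 = 6257/7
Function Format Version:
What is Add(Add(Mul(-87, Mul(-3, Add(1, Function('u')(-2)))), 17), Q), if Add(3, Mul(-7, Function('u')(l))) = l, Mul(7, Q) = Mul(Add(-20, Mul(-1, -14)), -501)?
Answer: Rational(6257, 7) ≈ 893.86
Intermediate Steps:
Q = Rational(3006, 7) (Q = Mul(Rational(1, 7), Mul(Add(-20, Mul(-1, -14)), -501)) = Mul(Rational(1, 7), Mul(Add(-20, 14), -501)) = Mul(Rational(1, 7), Mul(-6, -501)) = Mul(Rational(1, 7), 3006) = Rational(3006, 7) ≈ 429.43)
Function('u')(l) = Add(Rational(3, 7), Mul(Rational(-1, 7), l))
Add(Add(Mul(-87, Mul(-3, Add(1, Function('u')(-2)))), 17), Q) = Add(Add(Mul(-87, Mul(-3, Add(1, Add(Rational(3, 7), Mul(Rational(-1, 7), -2))))), 17), Rational(3006, 7)) = Add(Add(Mul(-87, Mul(-3, Add(1, Add(Rational(3, 7), Rational(2, 7))))), 17), Rational(3006, 7)) = Add(Add(Mul(-87, Mul(-3, Add(1, Rational(5, 7)))), 17), Rational(3006, 7)) = Add(Add(Mul(-87, Mul(-3, Rational(12, 7))), 17), Rational(3006, 7)) = Add(Add(Mul(-87, Rational(-36, 7)), 17), Rational(3006, 7)) = Add(Add(Rational(3132, 7), 17), Rational(3006, 7)) = Add(Rational(3251, 7), Rational(3006, 7)) = Rational(6257, 7)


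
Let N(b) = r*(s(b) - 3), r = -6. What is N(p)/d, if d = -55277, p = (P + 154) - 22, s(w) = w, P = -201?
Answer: -432/55277 ≈ -0.0078152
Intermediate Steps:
p = -69 (p = (-201 + 154) - 22 = -47 - 22 = -69)
N(b) = 18 - 6*b (N(b) = -6*(b - 3) = -6*(-3 + b) = 18 - 6*b)
N(p)/d = (18 - 6*(-69))/(-55277) = (18 + 414)*(-1/55277) = 432*(-1/55277) = -432/55277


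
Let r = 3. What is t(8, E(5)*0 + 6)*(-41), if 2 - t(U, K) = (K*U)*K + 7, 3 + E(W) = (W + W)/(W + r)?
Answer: 12013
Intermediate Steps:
E(W) = -3 + 2*W/(3 + W) (E(W) = -3 + (W + W)/(W + 3) = -3 + (2*W)/(3 + W) = -3 + 2*W/(3 + W))
t(U, K) = -5 - U*K**2 (t(U, K) = 2 - ((K*U)*K + 7) = 2 - (U*K**2 + 7) = 2 - (7 + U*K**2) = 2 + (-7 - U*K**2) = -5 - U*K**2)
t(8, E(5)*0 + 6)*(-41) = (-5 - 1*8*(((-9 - 1*5)/(3 + 5))*0 + 6)**2)*(-41) = (-5 - 1*8*(((-9 - 5)/8)*0 + 6)**2)*(-41) = (-5 - 1*8*(((1/8)*(-14))*0 + 6)**2)*(-41) = (-5 - 1*8*(-7/4*0 + 6)**2)*(-41) = (-5 - 1*8*(0 + 6)**2)*(-41) = (-5 - 1*8*6**2)*(-41) = (-5 - 1*8*36)*(-41) = (-5 - 288)*(-41) = -293*(-41) = 12013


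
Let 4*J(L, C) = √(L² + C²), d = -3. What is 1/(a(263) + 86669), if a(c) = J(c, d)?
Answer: 693352/60092089899 - 2*√69178/60092089899 ≈ 1.1529e-5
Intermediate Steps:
J(L, C) = √(C² + L²)/4 (J(L, C) = √(L² + C²)/4 = √(C² + L²)/4)
a(c) = √(9 + c²)/4 (a(c) = √((-3)² + c²)/4 = √(9 + c²)/4)
1/(a(263) + 86669) = 1/(√(9 + 263²)/4 + 86669) = 1/(√(9 + 69169)/4 + 86669) = 1/(√69178/4 + 86669) = 1/(86669 + √69178/4)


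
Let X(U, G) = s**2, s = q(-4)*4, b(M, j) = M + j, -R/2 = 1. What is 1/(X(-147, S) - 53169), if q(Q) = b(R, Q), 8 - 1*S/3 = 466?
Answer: -1/52593 ≈ -1.9014e-5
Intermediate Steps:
R = -2 (R = -2*1 = -2)
S = -1374 (S = 24 - 3*466 = 24 - 1398 = -1374)
q(Q) = -2 + Q
s = -24 (s = (-2 - 4)*4 = -6*4 = -24)
X(U, G) = 576 (X(U, G) = (-24)**2 = 576)
1/(X(-147, S) - 53169) = 1/(576 - 53169) = 1/(-52593) = -1/52593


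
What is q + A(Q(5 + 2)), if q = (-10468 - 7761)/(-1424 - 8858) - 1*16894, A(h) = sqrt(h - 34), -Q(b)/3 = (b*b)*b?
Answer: -173685879/10282 + I*sqrt(1063) ≈ -16892.0 + 32.604*I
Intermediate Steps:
Q(b) = -3*b**3 (Q(b) = -3*b*b*b = -3*b**2*b = -3*b**3)
A(h) = sqrt(-34 + h)
q = -173685879/10282 (q = -18229/(-10282) - 16894 = -18229*(-1/10282) - 16894 = 18229/10282 - 16894 = -173685879/10282 ≈ -16892.)
q + A(Q(5 + 2)) = -173685879/10282 + sqrt(-34 - 3*(5 + 2)**3) = -173685879/10282 + sqrt(-34 - 3*7**3) = -173685879/10282 + sqrt(-34 - 3*343) = -173685879/10282 + sqrt(-34 - 1029) = -173685879/10282 + sqrt(-1063) = -173685879/10282 + I*sqrt(1063)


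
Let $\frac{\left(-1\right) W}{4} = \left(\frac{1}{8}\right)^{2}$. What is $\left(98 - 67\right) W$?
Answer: $- \frac{31}{16} \approx -1.9375$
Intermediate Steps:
$W = - \frac{1}{16}$ ($W = - 4 \left(\frac{1}{8}\right)^{2} = - \frac{4}{64} = \left(-4\right) \frac{1}{64} = - \frac{1}{16} \approx -0.0625$)
$\left(98 - 67\right) W = \left(98 - 67\right) \left(- \frac{1}{16}\right) = 31 \left(- \frac{1}{16}\right) = - \frac{31}{16}$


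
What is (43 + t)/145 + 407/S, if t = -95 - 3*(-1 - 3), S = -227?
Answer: -13619/6583 ≈ -2.0688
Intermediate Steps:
t = -83 (t = -95 - 3*(-4) = -95 + 12 = -83)
(43 + t)/145 + 407/S = (43 - 83)/145 + 407/(-227) = -40*1/145 + 407*(-1/227) = -8/29 - 407/227 = -13619/6583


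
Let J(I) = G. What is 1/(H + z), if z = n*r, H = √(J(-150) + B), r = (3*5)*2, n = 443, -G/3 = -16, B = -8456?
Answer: 6645/88316254 - I*√2102/88316254 ≈ 7.5241e-5 - 5.1913e-7*I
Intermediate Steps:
G = 48 (G = -3*(-16) = 48)
J(I) = 48
r = 30 (r = 15*2 = 30)
H = 2*I*√2102 (H = √(48 - 8456) = √(-8408) = 2*I*√2102 ≈ 91.695*I)
z = 13290 (z = 443*30 = 13290)
1/(H + z) = 1/(2*I*√2102 + 13290) = 1/(13290 + 2*I*√2102)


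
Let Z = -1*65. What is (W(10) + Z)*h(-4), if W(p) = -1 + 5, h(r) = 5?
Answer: -305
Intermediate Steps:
W(p) = 4
Z = -65
(W(10) + Z)*h(-4) = (4 - 65)*5 = -61*5 = -305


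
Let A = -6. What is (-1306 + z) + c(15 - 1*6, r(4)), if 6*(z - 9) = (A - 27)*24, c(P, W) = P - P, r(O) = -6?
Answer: -1429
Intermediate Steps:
c(P, W) = 0
z = -123 (z = 9 + ((-6 - 27)*24)/6 = 9 + (-33*24)/6 = 9 + (1/6)*(-792) = 9 - 132 = -123)
(-1306 + z) + c(15 - 1*6, r(4)) = (-1306 - 123) + 0 = -1429 + 0 = -1429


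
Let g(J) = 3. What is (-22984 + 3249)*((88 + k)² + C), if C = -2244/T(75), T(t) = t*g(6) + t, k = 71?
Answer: -2493864586/5 ≈ -4.9877e+8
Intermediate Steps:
T(t) = 4*t (T(t) = t*3 + t = 3*t + t = 4*t)
C = -187/25 (C = -2244/(4*75) = -2244/300 = -2244*1/300 = -187/25 ≈ -7.4800)
(-22984 + 3249)*((88 + k)² + C) = (-22984 + 3249)*((88 + 71)² - 187/25) = -19735*(159² - 187/25) = -19735*(25281 - 187/25) = -19735*631838/25 = -2493864586/5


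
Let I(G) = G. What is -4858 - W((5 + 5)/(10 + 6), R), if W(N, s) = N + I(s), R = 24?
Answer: -39061/8 ≈ -4882.6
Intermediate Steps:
W(N, s) = N + s
-4858 - W((5 + 5)/(10 + 6), R) = -4858 - ((5 + 5)/(10 + 6) + 24) = -4858 - (10/16 + 24) = -4858 - (10*(1/16) + 24) = -4858 - (5/8 + 24) = -4858 - 1*197/8 = -4858 - 197/8 = -39061/8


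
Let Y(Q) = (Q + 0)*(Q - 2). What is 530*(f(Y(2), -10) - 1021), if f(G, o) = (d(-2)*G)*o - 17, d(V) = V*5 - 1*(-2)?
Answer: -550140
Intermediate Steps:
d(V) = 2 + 5*V (d(V) = 5*V + 2 = 2 + 5*V)
Y(Q) = Q*(-2 + Q)
f(G, o) = -17 - 8*G*o (f(G, o) = ((2 + 5*(-2))*G)*o - 17 = ((2 - 10)*G)*o - 17 = (-8*G)*o - 17 = -8*G*o - 17 = -17 - 8*G*o)
530*(f(Y(2), -10) - 1021) = 530*((-17 - 8*2*(-2 + 2)*(-10)) - 1021) = 530*((-17 - 8*2*0*(-10)) - 1021) = 530*((-17 - 8*0*(-10)) - 1021) = 530*((-17 + 0) - 1021) = 530*(-17 - 1021) = 530*(-1038) = -550140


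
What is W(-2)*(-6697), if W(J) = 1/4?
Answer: -6697/4 ≈ -1674.3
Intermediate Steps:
W(J) = ¼
W(-2)*(-6697) = (¼)*(-6697) = -6697/4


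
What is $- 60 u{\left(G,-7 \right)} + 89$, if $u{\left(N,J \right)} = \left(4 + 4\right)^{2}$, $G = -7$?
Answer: $-3751$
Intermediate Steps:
$u{\left(N,J \right)} = 64$ ($u{\left(N,J \right)} = 8^{2} = 64$)
$- 60 u{\left(G,-7 \right)} + 89 = \left(-60\right) 64 + 89 = -3840 + 89 = -3751$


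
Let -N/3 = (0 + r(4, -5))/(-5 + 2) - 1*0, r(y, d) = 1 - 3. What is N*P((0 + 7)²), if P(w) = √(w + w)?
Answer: -14*√2 ≈ -19.799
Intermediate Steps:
r(y, d) = -2
P(w) = √2*√w (P(w) = √(2*w) = √2*√w)
N = -2 (N = -3*((0 - 2)/(-5 + 2) - 1*0) = -3*(-2/(-3) + 0) = -3*(-2*(-⅓) + 0) = -3*(⅔ + 0) = -3*⅔ = -2)
N*P((0 + 7)²) = -2*√2*√((0 + 7)²) = -2*√2*√(7²) = -2*√2*√49 = -2*√2*7 = -14*√2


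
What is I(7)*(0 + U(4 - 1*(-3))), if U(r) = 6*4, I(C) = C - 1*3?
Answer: 96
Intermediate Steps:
I(C) = -3 + C (I(C) = C - 3 = -3 + C)
U(r) = 24
I(7)*(0 + U(4 - 1*(-3))) = (-3 + 7)*(0 + 24) = 4*24 = 96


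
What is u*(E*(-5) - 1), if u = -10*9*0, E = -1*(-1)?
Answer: 0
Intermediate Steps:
E = 1
u = 0 (u = -90*0 = 0)
u*(E*(-5) - 1) = 0*(1*(-5) - 1) = 0*(-5 - 1) = 0*(-6) = 0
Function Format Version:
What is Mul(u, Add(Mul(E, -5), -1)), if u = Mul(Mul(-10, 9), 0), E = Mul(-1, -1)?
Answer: 0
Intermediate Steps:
E = 1
u = 0 (u = Mul(-90, 0) = 0)
Mul(u, Add(Mul(E, -5), -1)) = Mul(0, Add(Mul(1, -5), -1)) = Mul(0, Add(-5, -1)) = Mul(0, -6) = 0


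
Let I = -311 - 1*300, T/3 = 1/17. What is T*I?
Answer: -1833/17 ≈ -107.82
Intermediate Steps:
T = 3/17 ≈ 0.17647
I = -611 (I = -311 - 300 = -611)
T*I = (3/17)*(-611) = -1833/17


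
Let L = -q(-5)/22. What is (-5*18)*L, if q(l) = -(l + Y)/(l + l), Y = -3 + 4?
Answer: -18/11 ≈ -1.6364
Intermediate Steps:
Y = 1
q(l) = -(1 + l)/(2*l) (q(l) = -(l + 1)/(l + l) = -(1 + l)/(2*l))
L = 1/55 (L = -(½)*(-1 - 1*(-5))/(-5)/22 = -(½)*(-⅕)*(-1 + 5)/22 = -(½)*(-⅕)*4/22 = -(-2)/(5*22) = -1*(-1/55) = 1/55 ≈ 0.018182)
(-5*18)*L = -5*18*(1/55) = -90*1/55 = -18/11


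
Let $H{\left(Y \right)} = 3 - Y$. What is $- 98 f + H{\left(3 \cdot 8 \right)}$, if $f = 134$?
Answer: $-13153$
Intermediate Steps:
$- 98 f + H{\left(3 \cdot 8 \right)} = \left(-98\right) 134 + \left(3 - 3 \cdot 8\right) = -13132 + \left(3 - 24\right) = -13132 - 21 = -13153$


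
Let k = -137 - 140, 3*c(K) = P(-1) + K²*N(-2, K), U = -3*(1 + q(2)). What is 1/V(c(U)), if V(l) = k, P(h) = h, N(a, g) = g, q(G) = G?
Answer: -1/277 ≈ -0.0036101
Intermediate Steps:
U = -9 (U = -3*(1 + 2) = -3*3 = -9)
c(K) = -⅓ + K³/3 (c(K) = (-1 + K²*K)/3 = (-1 + K³)/3 = -⅓ + K³/3)
k = -277
V(l) = -277
1/V(c(U)) = 1/(-277) = -1/277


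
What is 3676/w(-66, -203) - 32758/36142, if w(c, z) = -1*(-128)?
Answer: 16083121/578272 ≈ 27.812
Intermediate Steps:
w(c, z) = 128
3676/w(-66, -203) - 32758/36142 = 3676/128 - 32758/36142 = 3676*(1/128) - 32758*1/36142 = 919/32 - 16379/18071 = 16083121/578272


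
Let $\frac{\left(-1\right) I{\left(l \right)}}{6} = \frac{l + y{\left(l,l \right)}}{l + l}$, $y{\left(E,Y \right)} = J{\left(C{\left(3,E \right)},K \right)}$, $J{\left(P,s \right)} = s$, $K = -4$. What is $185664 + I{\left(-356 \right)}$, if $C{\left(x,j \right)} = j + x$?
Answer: $\frac{16523826}{89} \approx 1.8566 \cdot 10^{5}$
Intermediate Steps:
$y{\left(E,Y \right)} = -4$
$I{\left(l \right)} = - \frac{3 \left(-4 + l\right)}{l}$ ($I{\left(l \right)} = - 6 \frac{l - 4}{l + l} = - 6 \frac{-4 + l}{2 l} = - \frac{3 \left(-4 + l\right)}{l}$)
$185664 + I{\left(-356 \right)} = 185664 - \left(3 - \frac{12}{-356}\right) = 185664 + \left(-3 + 12 \left(- \frac{1}{356}\right)\right) = 185664 - \frac{270}{89} = \frac{16523826}{89}$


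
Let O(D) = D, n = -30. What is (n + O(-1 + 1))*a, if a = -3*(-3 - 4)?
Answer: -630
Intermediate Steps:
a = 21 (a = -3*(-7) = 21)
(n + O(-1 + 1))*a = (-30 + (-1 + 1))*21 = (-30 + 0)*21 = -30*21 = -630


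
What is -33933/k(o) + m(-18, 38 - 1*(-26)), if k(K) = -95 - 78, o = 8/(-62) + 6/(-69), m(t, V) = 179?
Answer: 64900/173 ≈ 375.14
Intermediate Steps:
o = -154/713 (o = 8*(-1/62) + 6*(-1/69) = -4/31 - 2/23 = -154/713 ≈ -0.21599)
k(K) = -173
-33933/k(o) + m(-18, 38 - 1*(-26)) = -33933/(-173) + 179 = -33933*(-1/173) + 179 = 33933/173 + 179 = 64900/173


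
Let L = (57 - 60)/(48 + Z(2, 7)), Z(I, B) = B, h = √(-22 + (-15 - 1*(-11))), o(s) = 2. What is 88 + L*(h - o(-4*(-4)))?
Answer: 4846/55 - 3*I*√26/55 ≈ 88.109 - 0.27813*I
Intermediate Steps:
h = I*√26 (h = √(-22 + (-15 + 11)) = √(-22 - 4) = √(-26) = I*√26 ≈ 5.099*I)
L = -3/55 (L = (57 - 60)/(48 + 7) = -3/55 ≈ -0.054545)
88 + L*(h - o(-4*(-4))) = 88 - 3*(I*√26 - 1*2)/55 = 88 - 3*(I*√26 - 2)/55 = 88 - 3*(-2 + I*√26)/55 = 88 + (6/55 - 3*I*√26/55) = 4846/55 - 3*I*√26/55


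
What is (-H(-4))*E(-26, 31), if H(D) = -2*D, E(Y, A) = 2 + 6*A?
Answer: -1504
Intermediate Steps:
(-H(-4))*E(-26, 31) = (-(-2)*(-4))*(2 + 6*31) = (-1*8)*(2 + 186) = -8*188 = -1504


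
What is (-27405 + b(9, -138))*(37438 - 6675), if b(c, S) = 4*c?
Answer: -841952547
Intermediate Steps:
(-27405 + b(9, -138))*(37438 - 6675) = (-27405 + 4*9)*(37438 - 6675) = (-27405 + 36)*30763 = -27369*30763 = -841952547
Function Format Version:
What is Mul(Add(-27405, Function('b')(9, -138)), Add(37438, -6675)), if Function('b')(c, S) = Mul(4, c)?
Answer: -841952547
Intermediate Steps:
Mul(Add(-27405, Function('b')(9, -138)), Add(37438, -6675)) = Mul(Add(-27405, Mul(4, 9)), Add(37438, -6675)) = Mul(Add(-27405, 36), 30763) = Mul(-27369, 30763) = -841952547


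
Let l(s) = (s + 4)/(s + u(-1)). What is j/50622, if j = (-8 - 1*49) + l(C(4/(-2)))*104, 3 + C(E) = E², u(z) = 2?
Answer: 349/151866 ≈ 0.0022981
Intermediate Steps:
C(E) = -3 + E²
l(s) = (4 + s)/(2 + s) (l(s) = (s + 4)/(s + 2) = (4 + s)/(2 + s))
j = 349/3 (j = (-8 - 1*49) + ((4 + (-3 + (4/(-2))²))/(2 + (-3 + (4/(-2))²)))*104 = (-8 - 49) + ((4 + (-3 + (4*(-½))²))/(2 + (-3 + (4*(-½))²)))*104 = -57 + ((4 + (-3 + (-2)²))/(2 + (-3 + (-2)²)))*104 = -57 + ((4 + (-3 + 4))/(2 + (-3 + 4)))*104 = -57 + ((4 + 1)/(2 + 1))*104 = -57 + (5/3)*104 = -57 + 520/3 = 349/3 ≈ 116.33)
j/50622 = (349/3)/50622 = (349/3)*(1/50622) = 349/151866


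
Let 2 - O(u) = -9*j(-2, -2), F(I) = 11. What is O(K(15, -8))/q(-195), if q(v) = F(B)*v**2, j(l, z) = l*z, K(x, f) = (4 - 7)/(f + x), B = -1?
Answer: 38/418275 ≈ 9.0849e-5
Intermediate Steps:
K(x, f) = -3/(f + x)
O(u) = 38 (O(u) = 2 - (-9)*(-2*(-2)) = 2 - (-9)*4 = 2 - 1*(-36) = 2 + 36 = 38)
q(v) = 11*v**2
O(K(15, -8))/q(-195) = 38/((11*(-195)**2)) = 38/((11*38025)) = 38/418275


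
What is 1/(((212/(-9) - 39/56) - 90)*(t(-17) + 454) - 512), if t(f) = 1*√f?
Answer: -4435322640/232351637721671 + 9673944*I*√17/232351637721671 ≈ -1.9089e-5 + 1.7167e-7*I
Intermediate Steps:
t(f) = √f
1/(((212/(-9) - 39/56) - 90)*(t(-17) + 454) - 512) = 1/(((212/(-9) - 39/56) - 90)*(√(-17) + 454) - 512) = 1/(((212*(-⅑) - 39*1/56) - 90)*(I*√17 + 454) - 512) = 1/(((-212/9 - 39/56) - 90)*(454 + I*√17) - 512) = 1/((-12223/504 - 90)*(454 + I*√17) - 512) = 1/(-57583*(454 + I*√17)/504 - 512) = 1/((-13071341/252 - 57583*I*√17/504) - 512) = 1/(-13200365/252 - 57583*I*√17/504)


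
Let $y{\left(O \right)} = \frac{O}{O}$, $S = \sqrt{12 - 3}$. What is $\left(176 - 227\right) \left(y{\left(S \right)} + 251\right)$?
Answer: $-12852$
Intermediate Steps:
$S = 3$ ($S = \sqrt{9} = 3$)
$y{\left(O \right)} = 1$
$\left(176 - 227\right) \left(y{\left(S \right)} + 251\right) = \left(176 - 227\right) \left(1 + 251\right) = \left(176 - 227\right) 252 = \left(-51\right) 252 = -12852$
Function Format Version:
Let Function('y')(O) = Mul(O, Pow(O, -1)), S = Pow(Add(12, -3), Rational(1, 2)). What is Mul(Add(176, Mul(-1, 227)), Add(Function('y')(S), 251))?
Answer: -12852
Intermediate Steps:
S = 3 (S = Pow(9, Rational(1, 2)) = 3)
Function('y')(O) = 1
Mul(Add(176, Mul(-1, 227)), Add(Function('y')(S), 251)) = Mul(Add(176, Mul(-1, 227)), Add(1, 251)) = Mul(Add(176, -227), 252) = Mul(-51, 252) = -12852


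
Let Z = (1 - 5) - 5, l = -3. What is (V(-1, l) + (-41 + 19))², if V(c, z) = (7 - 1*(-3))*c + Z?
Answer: 1681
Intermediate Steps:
Z = -9 (Z = -4 - 5 = -9)
V(c, z) = -9 + 10*c (V(c, z) = (7 - 1*(-3))*c - 9 = (7 + 3)*c - 9 = 10*c - 9 = -9 + 10*c)
(V(-1, l) + (-41 + 19))² = ((-9 + 10*(-1)) + (-41 + 19))² = ((-9 - 10) - 22)² = (-19 - 22)² = (-41)² = 1681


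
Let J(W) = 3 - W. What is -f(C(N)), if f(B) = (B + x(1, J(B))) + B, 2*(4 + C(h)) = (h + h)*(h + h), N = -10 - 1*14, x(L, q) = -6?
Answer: -2290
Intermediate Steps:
N = -24 (N = -10 - 14 = -24)
C(h) = -4 + 2*h² (C(h) = -4 + ((h + h)*(h + h))/2 = -4 + ((2*h)*(2*h))/2 = -4 + (4*h²)/2 = -4 + 2*h²)
f(B) = -6 + 2*B (f(B) = (B - 6) + B = (-6 + B) + B = -6 + 2*B)
-f(C(N)) = -(-6 + 2*(-4 + 2*(-24)²)) = -(-6 + 2*(-4 + 2*576)) = -(-6 + 2*(-4 + 1152)) = -(-6 + 2*1148) = -(-6 + 2296) = -1*2290 = -2290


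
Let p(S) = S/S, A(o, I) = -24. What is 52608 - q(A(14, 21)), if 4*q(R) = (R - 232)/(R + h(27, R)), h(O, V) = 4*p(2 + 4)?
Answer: 263024/5 ≈ 52605.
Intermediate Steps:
p(S) = 1
h(O, V) = 4 (h(O, V) = 4*1 = 4)
q(R) = (-232 + R)/(4*(4 + R)) (q(R) = ((R - 232)/(R + 4))/4 = ((-232 + R)/(4 + R))/4 = (-232 + R)/(4*(4 + R)))
52608 - q(A(14, 21)) = 52608 - (-232 - 24)/(4*(4 - 24)) = 52608 - (-256)/(4*(-20)) = 52608 - (-1)*(-256)/(4*20) = 52608 - 1*16/5 = 52608 - 16/5 = 263024/5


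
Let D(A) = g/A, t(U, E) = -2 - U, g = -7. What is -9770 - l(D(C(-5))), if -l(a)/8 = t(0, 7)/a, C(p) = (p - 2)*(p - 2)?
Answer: -9658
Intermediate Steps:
C(p) = (-2 + p)**2 (C(p) = (-2 + p)*(-2 + p) = (-2 + p)**2)
D(A) = -7/A
l(a) = 16/a (l(a) = -8*(-2 - 1*0)/a = -8*(-2 + 0)/a = -(-16)/a = 16/a)
-9770 - l(D(C(-5))) = -9770 - 16/((-7/(-2 - 5)**2)) = -9770 - 16/((-7/((-7)**2))) = -9770 - 16/((-7/49)) = -9770 - 16/((-7*1/49)) = -9770 - 16/(-1/7) = -9770 - 16*(-7) = -9770 - 1*(-112) = -9770 + 112 = -9658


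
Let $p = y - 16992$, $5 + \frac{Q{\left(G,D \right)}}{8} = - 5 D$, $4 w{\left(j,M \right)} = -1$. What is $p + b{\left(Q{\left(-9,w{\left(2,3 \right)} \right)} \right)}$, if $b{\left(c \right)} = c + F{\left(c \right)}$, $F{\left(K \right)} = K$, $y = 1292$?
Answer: $-15760$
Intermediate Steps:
$w{\left(j,M \right)} = - \frac{1}{4}$ ($w{\left(j,M \right)} = \frac{1}{4} \left(-1\right) = - \frac{1}{4}$)
$Q{\left(G,D \right)} = -40 - 40 D$ ($Q{\left(G,D \right)} = -40 + 8 \left(- 5 D\right) = -40 - 40 D$)
$b{\left(c \right)} = 2 c$ ($b{\left(c \right)} = c + c = 2 c$)
$p = -15700$ ($p = 1292 - 16992 = -15700$)
$p + b{\left(Q{\left(-9,w{\left(2,3 \right)} \right)} \right)} = -15700 + 2 \left(-40 - -10\right) = -15700 + 2 \left(-40 + 10\right) = -15700 + 2 \left(-30\right) = -15700 - 60 = -15760$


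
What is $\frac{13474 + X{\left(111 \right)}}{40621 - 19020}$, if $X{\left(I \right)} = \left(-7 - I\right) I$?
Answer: $\frac{376}{21601} \approx 0.017407$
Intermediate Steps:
$X{\left(I \right)} = I \left(-7 - I\right)$
$\frac{13474 + X{\left(111 \right)}}{40621 - 19020} = \frac{13474 - 111 \left(7 + 111\right)}{40621 - 19020} = \frac{13474 - 111 \cdot 118}{21601} = \left(13474 - 13098\right) \frac{1}{21601} = 376 \cdot \frac{1}{21601} = \frac{376}{21601}$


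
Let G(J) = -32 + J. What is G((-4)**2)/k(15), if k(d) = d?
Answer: -16/15 ≈ -1.0667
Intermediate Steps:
G((-4)**2)/k(15) = (-32 + (-4)**2)/15 = (-32 + 16)*(1/15) = -16*1/15 = -16/15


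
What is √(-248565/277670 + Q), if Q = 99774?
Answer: √307702765153002/55534 ≈ 315.87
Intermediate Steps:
√(-248565/277670 + Q) = √(-248565/277670 + 99774) = √(-248565*1/277670 + 99774) = √(-49713/55534 + 99774) = √(5540799603/55534) = √307702765153002/55534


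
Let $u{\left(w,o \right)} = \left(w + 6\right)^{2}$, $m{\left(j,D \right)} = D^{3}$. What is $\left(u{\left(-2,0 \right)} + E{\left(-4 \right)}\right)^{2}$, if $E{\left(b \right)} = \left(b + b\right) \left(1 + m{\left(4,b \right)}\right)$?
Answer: $270400$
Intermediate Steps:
$u{\left(w,o \right)} = \left(6 + w\right)^{2}$
$E{\left(b \right)} = 2 b \left(1 + b^{3}\right)$ ($E{\left(b \right)} = \left(b + b\right) \left(1 + b^{3}\right) = 2 b \left(1 + b^{3}\right)$)
$\left(u{\left(-2,0 \right)} + E{\left(-4 \right)}\right)^{2} = \left(\left(6 - 2\right)^{2} + 2 \left(-4\right) \left(1 + \left(-4\right)^{3}\right)\right)^{2} = \left(4^{2} + 2 \left(-4\right) \left(1 - 64\right)\right)^{2} = \left(16 + 2 \left(-4\right) \left(-63\right)\right)^{2} = \left(16 + 504\right)^{2} = 520^{2} = 270400$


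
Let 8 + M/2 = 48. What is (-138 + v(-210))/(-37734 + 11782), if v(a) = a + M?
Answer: 67/6488 ≈ 0.010327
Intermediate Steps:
M = 80 (M = -16 + 2*48 = -16 + 96 = 80)
v(a) = 80 + a (v(a) = a + 80 = 80 + a)
(-138 + v(-210))/(-37734 + 11782) = (-138 + (80 - 210))/(-37734 + 11782) = (-138 - 130)/(-25952) = -268*(-1/25952) = 67/6488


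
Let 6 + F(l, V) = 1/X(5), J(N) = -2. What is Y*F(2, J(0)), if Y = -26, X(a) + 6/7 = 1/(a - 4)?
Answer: -26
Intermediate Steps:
X(a) = -6/7 + 1/(-4 + a) (X(a) = -6/7 + 1/(a - 4) = -6/7 + 1/(-4 + a))
F(l, V) = 1 (F(l, V) = -6 + 1/((31 - 6*5)/(7*(-4 + 5))) = -6 + 1/((1/7)*(31 - 30)/1) = -6 + 1/((1/7)*1*1) = -6 + 1/(1/7) = -6 + 7 = 1)
Y*F(2, J(0)) = -26*1 = -26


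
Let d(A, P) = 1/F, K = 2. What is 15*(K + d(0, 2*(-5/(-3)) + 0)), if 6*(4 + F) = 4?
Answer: 51/2 ≈ 25.500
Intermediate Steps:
F = -10/3 (F = -4 + (1/6)*4 = -4 + 2/3 = -10/3 ≈ -3.3333)
d(A, P) = -3/10 (d(A, P) = 1/(-10/3) = -3/10)
15*(K + d(0, 2*(-5/(-3)) + 0)) = 15*(2 - 3/10) = 15*(17/10) = 51/2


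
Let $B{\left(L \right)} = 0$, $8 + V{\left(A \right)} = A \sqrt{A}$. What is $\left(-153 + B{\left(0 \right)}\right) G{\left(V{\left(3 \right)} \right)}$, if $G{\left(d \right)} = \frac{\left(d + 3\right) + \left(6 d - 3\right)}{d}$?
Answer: $-1071$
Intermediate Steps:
$V{\left(A \right)} = -8 + A^{\frac{3}{2}}$ ($V{\left(A \right)} = -8 + A \sqrt{A} = -8 + A^{\frac{3}{2}}$)
$G{\left(d \right)} = 7$ ($G{\left(d \right)} = \frac{\left(3 + d\right) + \left(-3 + 6 d\right)}{d} = \frac{7 d}{d} = 7$)
$\left(-153 + B{\left(0 \right)}\right) G{\left(V{\left(3 \right)} \right)} = \left(-153 + 0\right) 7 = \left(-153\right) 7 = -1071$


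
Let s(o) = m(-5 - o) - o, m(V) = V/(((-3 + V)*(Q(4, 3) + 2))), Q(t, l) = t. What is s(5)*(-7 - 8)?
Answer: 950/13 ≈ 73.077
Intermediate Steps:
m(V) = V/(-18 + 6*V) (m(V) = V/(((-3 + V)*(4 + 2))) = V/(((-3 + V)*6)) = V/(-18 + 6*V))
s(o) = -o + (-5 - o)/(6*(-8 - o)) (s(o) = (-5 - o)/(6*(-3 + (-5 - o))) - o = (-5 - o)/(6*(-8 - o)) - o = -o + (-5 - o)/(6*(-8 - o)))
s(5)*(-7 - 8) = ((5 + 5 - 6*5*(8 + 5))/(6*(8 + 5)))*(-7 - 8) = ((⅙)*(5 + 5 - 6*5*13)/13)*(-15) = ((⅙)*(1/13)*(5 + 5 - 390))*(-15) = ((⅙)*(1/13)*(-380))*(-15) = -190/39*(-15) = 950/13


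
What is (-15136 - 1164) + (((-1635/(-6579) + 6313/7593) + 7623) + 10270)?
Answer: 2949304539/1850161 ≈ 1594.1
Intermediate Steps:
(-15136 - 1164) + (((-1635/(-6579) + 6313/7593) + 7623) + 10270) = -16300 + (((-1635*(-1/6579) + 6313*(1/7593)) + 7623) + 10270) = -16300 + (((545/2193 + 6313/7593) + 7623) + 10270) = -16300 + ((1998066/1850161 + 7623) + 10270) = -16300 + (14105775369/1850161 + 10270) = -16300 + 33106928839/1850161 = 2949304539/1850161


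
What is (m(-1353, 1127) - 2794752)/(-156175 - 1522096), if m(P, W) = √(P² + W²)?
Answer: 2794752/1678271 - √3100738/1678271 ≈ 1.6642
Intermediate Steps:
(m(-1353, 1127) - 2794752)/(-156175 - 1522096) = (√((-1353)² + 1127²) - 2794752)/(-156175 - 1522096) = (√(1830609 + 1270129) - 2794752)/(-1678271) = (√3100738 - 2794752)*(-1/1678271) = (-2794752 + √3100738)*(-1/1678271) = 2794752/1678271 - √3100738/1678271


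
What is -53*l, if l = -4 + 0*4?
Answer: 212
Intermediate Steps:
l = -4 (l = -4 + 0 = -4)
-53*l = -53*(-4) = 212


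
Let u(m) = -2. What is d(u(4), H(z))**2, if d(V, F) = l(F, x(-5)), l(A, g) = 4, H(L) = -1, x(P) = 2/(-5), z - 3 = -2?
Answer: 16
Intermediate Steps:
z = 1 (z = 3 - 2 = 1)
x(P) = -2/5 (x(P) = 2*(-1/5) = -2/5)
d(V, F) = 4
d(u(4), H(z))**2 = 4**2 = 16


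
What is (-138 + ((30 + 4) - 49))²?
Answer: 23409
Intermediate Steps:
(-138 + ((30 + 4) - 49))² = (-138 + (34 - 49))² = (-138 - 15)² = (-153)² = 23409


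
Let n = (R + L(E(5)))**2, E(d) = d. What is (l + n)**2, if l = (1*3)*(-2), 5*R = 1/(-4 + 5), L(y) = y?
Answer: 276676/625 ≈ 442.68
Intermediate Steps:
R = 1/5 (R = 1/(5*(-4 + 5)) = (1/5)/1 = (1/5)*1 = 1/5 ≈ 0.20000)
l = -6 (l = 3*(-2) = -6)
n = 676/25 (n = (1/5 + 5)**2 = (26/5)**2 = 676/25 ≈ 27.040)
(l + n)**2 = (-6 + 676/25)**2 = (526/25)**2 = 276676/625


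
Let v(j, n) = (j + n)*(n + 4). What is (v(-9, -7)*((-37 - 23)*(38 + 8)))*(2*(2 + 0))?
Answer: -529920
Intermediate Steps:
v(j, n) = (4 + n)*(j + n) (v(j, n) = (j + n)*(4 + n) = (4 + n)*(j + n))
(v(-9, -7)*((-37 - 23)*(38 + 8)))*(2*(2 + 0)) = (((-7)**2 + 4*(-9) + 4*(-7) - 9*(-7))*((-37 - 23)*(38 + 8)))*(2*(2 + 0)) = ((49 - 36 - 28 + 63)*(-60*46))*(2*2) = (48*(-2760))*4 = -132480*4 = -529920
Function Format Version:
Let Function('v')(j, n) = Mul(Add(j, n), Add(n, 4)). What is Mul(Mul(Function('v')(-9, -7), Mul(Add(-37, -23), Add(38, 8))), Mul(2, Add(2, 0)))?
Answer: -529920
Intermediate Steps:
Function('v')(j, n) = Mul(Add(4, n), Add(j, n)) (Function('v')(j, n) = Mul(Add(j, n), Add(4, n)) = Mul(Add(4, n), Add(j, n)))
Mul(Mul(Function('v')(-9, -7), Mul(Add(-37, -23), Add(38, 8))), Mul(2, Add(2, 0))) = Mul(Mul(Add(Pow(-7, 2), Mul(4, -9), Mul(4, -7), Mul(-9, -7)), Mul(Add(-37, -23), Add(38, 8))), Mul(2, Add(2, 0))) = Mul(Mul(Add(49, -36, -28, 63), Mul(-60, 46)), Mul(2, 2)) = Mul(Mul(48, -2760), 4) = Mul(-132480, 4) = -529920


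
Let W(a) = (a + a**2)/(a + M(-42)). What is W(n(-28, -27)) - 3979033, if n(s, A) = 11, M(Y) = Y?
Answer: -123350155/31 ≈ -3.9790e+6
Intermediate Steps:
W(a) = (a + a**2)/(-42 + a) (W(a) = (a + a**2)/(a - 42) = (a + a**2)/(-42 + a))
W(n(-28, -27)) - 3979033 = 11*(1 + 11)/(-42 + 11) - 3979033 = 11*12/(-31) - 3979033 = 11*(-1/31)*12 - 3979033 = -132/31 - 3979033 = -123350155/31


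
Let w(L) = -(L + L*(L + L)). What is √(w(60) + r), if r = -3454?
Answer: I*√10714 ≈ 103.51*I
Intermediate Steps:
w(L) = -L - 2*L² (w(L) = -(L + L*(2*L)) = -(L + 2*L²) = -L - 2*L²)
√(w(60) + r) = √(-1*60*(1 + 2*60) - 3454) = √(-1*60*(1 + 120) - 3454) = √(-1*60*121 - 3454) = √(-7260 - 3454) = √(-10714) = I*√10714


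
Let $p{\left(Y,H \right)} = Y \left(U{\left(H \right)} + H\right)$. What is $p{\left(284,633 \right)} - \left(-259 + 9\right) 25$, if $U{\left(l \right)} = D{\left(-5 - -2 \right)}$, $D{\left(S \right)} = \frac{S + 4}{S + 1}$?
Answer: $185880$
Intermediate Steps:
$D{\left(S \right)} = \frac{4 + S}{1 + S}$
$U{\left(l \right)} = - \frac{1}{2}$ ($U{\left(l \right)} = \frac{4 - 3}{1 - 3} = \frac{1}{-2} \cdot 1 = \left(- \frac{1}{2}\right) 1 = - \frac{1}{2}$)
$p{\left(Y,H \right)} = Y \left(- \frac{1}{2} + H\right)$
$p{\left(284,633 \right)} - \left(-259 + 9\right) 25 = 284 \left(- \frac{1}{2} + 633\right) - \left(-259 + 9\right) 25 = 284 \cdot \frac{1265}{2} - \left(-250\right) 25 = 179630 - -6250 = 179630 + 6250 = 185880$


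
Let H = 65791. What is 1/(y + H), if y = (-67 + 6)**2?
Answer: 1/69512 ≈ 1.4386e-5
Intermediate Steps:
y = 3721 (y = (-61)**2 = 3721)
1/(y + H) = 1/(3721 + 65791) = 1/69512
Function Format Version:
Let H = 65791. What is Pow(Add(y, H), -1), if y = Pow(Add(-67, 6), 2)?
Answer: Rational(1, 69512) ≈ 1.4386e-5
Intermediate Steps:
y = 3721 (y = Pow(-61, 2) = 3721)
Pow(Add(y, H), -1) = Pow(Add(3721, 65791), -1) = Pow(69512, -1) = Rational(1, 69512)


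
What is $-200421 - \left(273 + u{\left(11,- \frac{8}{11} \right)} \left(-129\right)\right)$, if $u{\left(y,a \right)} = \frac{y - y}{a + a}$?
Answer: $-200694$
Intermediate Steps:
$u{\left(y,a \right)} = 0$ ($u{\left(y,a \right)} = \frac{0}{2 a} = 0 \frac{1}{2 a} = 0$)
$-200421 - \left(273 + u{\left(11,- \frac{8}{11} \right)} \left(-129\right)\right) = -200421 - \left(273 + 0 \left(-129\right)\right) = -200421 - \left(273 + 0\right) = -200421 - 273 = -200694$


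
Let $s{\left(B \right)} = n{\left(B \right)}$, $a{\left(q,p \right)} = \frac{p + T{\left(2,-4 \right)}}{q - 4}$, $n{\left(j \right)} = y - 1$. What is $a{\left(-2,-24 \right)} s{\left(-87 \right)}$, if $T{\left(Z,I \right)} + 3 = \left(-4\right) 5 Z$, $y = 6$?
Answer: $\frac{335}{6} \approx 55.833$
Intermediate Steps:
$T{\left(Z,I \right)} = -3 - 20 Z$ ($T{\left(Z,I \right)} = -3 + \left(-4\right) 5 Z = -3 - 20 Z$)
$n{\left(j \right)} = 5$ ($n{\left(j \right)} = 6 - 1 = 5$)
$a{\left(q,p \right)} = \frac{-43 + p}{-4 + q}$ ($a{\left(q,p \right)} = \frac{p - 43}{q - 4} = \frac{p - 43}{-4 + q} = \frac{-43 + p}{-4 + q}$)
$s{\left(B \right)} = 5$
$a{\left(-2,-24 \right)} s{\left(-87 \right)} = \frac{-43 - 24}{-4 - 2} \cdot 5 = \frac{1}{-6} \left(-67\right) 5 = \left(- \frac{1}{6}\right) \left(-67\right) 5 = \frac{67}{6} \cdot 5 = \frac{335}{6}$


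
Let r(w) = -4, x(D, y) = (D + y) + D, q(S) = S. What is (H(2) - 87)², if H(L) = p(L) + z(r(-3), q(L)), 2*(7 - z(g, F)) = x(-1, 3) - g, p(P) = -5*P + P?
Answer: 32761/4 ≈ 8190.3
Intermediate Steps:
x(D, y) = y + 2*D
p(P) = -4*P
z(g, F) = 13/2 + g/2 (z(g, F) = 7 - ((3 + 2*(-1)) - g)/2 = 7 - ((3 - 2) - g)/2 = 7 - (1 - g)/2 = 7 + (-½ + g/2) = 13/2 + g/2)
H(L) = 9/2 - 4*L (H(L) = -4*L + (13/2 + (½)*(-4)) = -4*L + (13/2 - 2) = -4*L + 9/2 = 9/2 - 4*L)
(H(2) - 87)² = ((9/2 - 4*2) - 87)² = ((9/2 - 8) - 87)² = (-7/2 - 87)² = (-181/2)² = 32761/4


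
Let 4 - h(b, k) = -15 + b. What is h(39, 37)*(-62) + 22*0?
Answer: 1240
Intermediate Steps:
h(b, k) = 19 - b (h(b, k) = 4 - (-15 + b) = 4 + (15 - b) = 19 - b)
h(39, 37)*(-62) + 22*0 = (19 - 1*39)*(-62) + 22*0 = (19 - 39)*(-62) + 0 = -20*(-62) + 0 = 1240 + 0 = 1240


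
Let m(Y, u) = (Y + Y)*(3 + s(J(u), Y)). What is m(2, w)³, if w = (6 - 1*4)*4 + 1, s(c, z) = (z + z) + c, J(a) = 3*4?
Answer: 438976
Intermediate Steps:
J(a) = 12
s(c, z) = c + 2*z (s(c, z) = 2*z + c = c + 2*z)
w = 9 (w = (6 - 4)*4 + 1 = 2*4 + 1 = 8 + 1 = 9)
m(Y, u) = 2*Y*(15 + 2*Y) (m(Y, u) = (Y + Y)*(3 + (12 + 2*Y)) = (2*Y)*(15 + 2*Y) = 2*Y*(15 + 2*Y))
m(2, w)³ = (2*2*(15 + 2*2))³ = (2*2*(15 + 4))³ = (2*2*19)³ = 76³ = 438976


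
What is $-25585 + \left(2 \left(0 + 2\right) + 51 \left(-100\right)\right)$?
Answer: $-30681$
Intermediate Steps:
$-25585 + \left(2 \left(0 + 2\right) + 51 \left(-100\right)\right) = -25585 + \left(2 \cdot 2 - 5100\right) = -25585 + \left(4 - 5100\right) = -25585 - 5096 = -30681$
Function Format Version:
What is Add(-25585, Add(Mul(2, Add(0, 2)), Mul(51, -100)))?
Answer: -30681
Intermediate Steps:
Add(-25585, Add(Mul(2, Add(0, 2)), Mul(51, -100))) = Add(-25585, Add(Mul(2, 2), -5100)) = Add(-25585, Add(4, -5100)) = Add(-25585, -5096) = -30681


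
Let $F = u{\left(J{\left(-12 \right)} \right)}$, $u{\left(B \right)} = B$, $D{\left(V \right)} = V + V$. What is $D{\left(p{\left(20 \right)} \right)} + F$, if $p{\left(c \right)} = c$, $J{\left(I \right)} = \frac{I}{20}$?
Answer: $\frac{197}{5} \approx 39.4$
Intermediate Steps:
$J{\left(I \right)} = \frac{I}{20}$ ($J{\left(I \right)} = I \frac{1}{20} = \frac{I}{20}$)
$D{\left(V \right)} = 2 V$
$F = - \frac{3}{5}$ ($F = \frac{1}{20} \left(-12\right) = - \frac{3}{5} \approx -0.6$)
$D{\left(p{\left(20 \right)} \right)} + F = 2 \cdot 20 - \frac{3}{5} = 40 - \frac{3}{5} = \frac{197}{5}$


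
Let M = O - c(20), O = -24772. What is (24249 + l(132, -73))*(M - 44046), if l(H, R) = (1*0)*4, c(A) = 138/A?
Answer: -16689350001/10 ≈ -1.6689e+9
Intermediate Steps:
l(H, R) = 0 (l(H, R) = 0*4 = 0)
M = -247789/10 (M = -24772 - 138/20 = -24772 - 1*69/10 = -24772 - 69/10 = -247789/10 ≈ -24779.)
(24249 + l(132, -73))*(M - 44046) = (24249 + 0)*(-247789/10 - 44046) = 24249*(-688249/10) = -16689350001/10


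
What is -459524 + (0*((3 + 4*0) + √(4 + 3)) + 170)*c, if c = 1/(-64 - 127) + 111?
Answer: -84165084/191 ≈ -4.4066e+5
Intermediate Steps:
c = 21200/191 (c = 1/(-191) + 111 = -1/191 + 111 = 21200/191 ≈ 110.99)
-459524 + (0*((3 + 4*0) + √(4 + 3)) + 170)*c = -459524 + (0*((3 + 4*0) + √(4 + 3)) + 170)*(21200/191) = -459524 + (0*((3 + 0) + √7) + 170)*(21200/191) = -459524 + (0*(3 + √7) + 170)*(21200/191) = -459524 + (0 + 170)*(21200/191) = -459524 + 170*(21200/191) = -459524 + 3604000/191 = -84165084/191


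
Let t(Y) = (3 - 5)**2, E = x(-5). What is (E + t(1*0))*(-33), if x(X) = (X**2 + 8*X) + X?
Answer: 528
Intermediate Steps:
x(X) = X**2 + 9*X
E = -20 (E = -5*(9 - 5) = -5*4 = -20)
t(Y) = 4 (t(Y) = (-2)**2 = 4)
(E + t(1*0))*(-33) = (-20 + 4)*(-33) = -16*(-33) = 528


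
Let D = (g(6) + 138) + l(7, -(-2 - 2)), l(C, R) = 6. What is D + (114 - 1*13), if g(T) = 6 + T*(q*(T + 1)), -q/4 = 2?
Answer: -85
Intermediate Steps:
q = -8 (q = -4*2 = -8)
g(T) = 6 + T*(-8 - 8*T) (g(T) = 6 + T*(-8*(T + 1)) = 6 + T*(-8*(1 + T)) = 6 + T*(-8 - 8*T))
D = -186 (D = ((6 - 8*6 - 8*6**2) + 138) + 6 = ((6 - 48 - 8*36) + 138) + 6 = ((6 - 48 - 288) + 138) + 6 = (-330 + 138) + 6 = -192 + 6 = -186)
D + (114 - 1*13) = -186 + (114 - 1*13) = -186 + (114 - 13) = -186 + 101 = -85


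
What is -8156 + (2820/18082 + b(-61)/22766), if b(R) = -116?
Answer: -839348636016/102913703 ≈ -8155.9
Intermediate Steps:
-8156 + (2820/18082 + b(-61)/22766) = -8156 + (2820/18082 - 116/22766) = -8156 + (2820*(1/18082) - 116*1/22766) = -8156 + (1410/9041 - 58/11383) = -8156 + 15525652/102913703 = -839348636016/102913703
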